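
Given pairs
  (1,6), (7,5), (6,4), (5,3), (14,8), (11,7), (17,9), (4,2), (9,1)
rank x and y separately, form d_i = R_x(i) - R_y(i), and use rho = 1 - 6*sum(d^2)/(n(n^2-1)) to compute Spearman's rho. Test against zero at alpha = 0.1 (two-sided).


Step 1: Rank x and y separately (midranks; no ties here).
rank(x): 1->1, 7->5, 6->4, 5->3, 14->8, 11->7, 17->9, 4->2, 9->6
rank(y): 6->6, 5->5, 4->4, 3->3, 8->8, 7->7, 9->9, 2->2, 1->1
Step 2: d_i = R_x(i) - R_y(i); compute d_i^2.
  (1-6)^2=25, (5-5)^2=0, (4-4)^2=0, (3-3)^2=0, (8-8)^2=0, (7-7)^2=0, (9-9)^2=0, (2-2)^2=0, (6-1)^2=25
sum(d^2) = 50.
Step 3: rho = 1 - 6*50 / (9*(9^2 - 1)) = 1 - 300/720 = 0.583333.
Step 4: Under H0, t = rho * sqrt((n-2)/(1-rho^2)) = 1.9001 ~ t(7).
Step 5: Two-sided p-value from the t-distribution with 7 df = 0.099186.
Step 6: alpha = 0.1. reject H0.

rho = 0.5833, p = 0.099186, reject H0 at alpha = 0.1.


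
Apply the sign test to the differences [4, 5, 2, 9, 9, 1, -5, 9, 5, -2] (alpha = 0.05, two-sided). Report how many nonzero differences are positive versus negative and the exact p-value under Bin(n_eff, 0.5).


Step 1: Discard zero differences. Original n = 10; n_eff = number of nonzero differences = 10.
Nonzero differences (with sign): +4, +5, +2, +9, +9, +1, -5, +9, +5, -2
Step 2: Count signs: positive = 8, negative = 2.
Step 3: Under H0: P(positive) = 0.5, so the number of positives S ~ Bin(10, 0.5).
Step 4: Two-sided exact p-value = sum of Bin(10,0.5) probabilities at or below the observed probability = 0.109375.
Step 5: alpha = 0.05. fail to reject H0.

n_eff = 10, pos = 8, neg = 2, p = 0.109375, fail to reject H0.


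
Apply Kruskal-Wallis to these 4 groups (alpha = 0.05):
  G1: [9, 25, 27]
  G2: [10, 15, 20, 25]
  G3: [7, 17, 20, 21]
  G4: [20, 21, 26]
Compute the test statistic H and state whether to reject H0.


Step 1: Combine all N = 14 observations and assign midranks.
sorted (value, group, rank): (7,G3,1), (9,G1,2), (10,G2,3), (15,G2,4), (17,G3,5), (20,G2,7), (20,G3,7), (20,G4,7), (21,G3,9.5), (21,G4,9.5), (25,G1,11.5), (25,G2,11.5), (26,G4,13), (27,G1,14)
Step 2: Sum ranks within each group.
R_1 = 27.5 (n_1 = 3)
R_2 = 25.5 (n_2 = 4)
R_3 = 22.5 (n_3 = 4)
R_4 = 29.5 (n_4 = 3)
Step 3: H = 12/(N(N+1)) * sum(R_i^2/n_i) - 3(N+1)
     = 12/(14*15) * (27.5^2/3 + 25.5^2/4 + 22.5^2/4 + 29.5^2/3) - 3*15
     = 0.057143 * 831.292 - 45
     = 2.502381.
Step 4: Ties present; correction factor C = 1 - 36/(14^3 - 14) = 0.986813. Corrected H = 2.502381 / 0.986813 = 2.535820.
Step 5: Under H0, H ~ chi^2(3); p-value = 0.468852.
Step 6: alpha = 0.05. fail to reject H0.

H = 2.5358, df = 3, p = 0.468852, fail to reject H0.


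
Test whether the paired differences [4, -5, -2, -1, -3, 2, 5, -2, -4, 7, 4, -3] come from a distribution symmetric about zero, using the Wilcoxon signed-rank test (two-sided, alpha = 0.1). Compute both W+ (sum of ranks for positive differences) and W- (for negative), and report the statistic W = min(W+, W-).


Step 1: Drop any zero differences (none here) and take |d_i|.
|d| = [4, 5, 2, 1, 3, 2, 5, 2, 4, 7, 4, 3]
Step 2: Midrank |d_i| (ties get averaged ranks).
ranks: |4|->8, |5|->10.5, |2|->3, |1|->1, |3|->5.5, |2|->3, |5|->10.5, |2|->3, |4|->8, |7|->12, |4|->8, |3|->5.5
Step 3: Attach original signs; sum ranks with positive sign and with negative sign.
W+ = 8 + 3 + 10.5 + 12 + 8 = 41.5
W- = 10.5 + 3 + 1 + 5.5 + 3 + 8 + 5.5 = 36.5
(Check: W+ + W- = 78 should equal n(n+1)/2 = 78.)
Step 4: Test statistic W = min(W+, W-) = 36.5.
Step 5: Ties in |d|, so use the tie-corrected normal approximation.
        E[W] = n(n+1)/4 = 12*13/4 = 39.
        Tie groups: |d|=2 (t=3), |d|=3 (t=2), |d|=4 (t=3), |d|=5 (t=2); sum(t^3 - t) = 60.
        Var[W] = n(n+1)(2n+1)/24 - sum(t^3-t)/48 = 3900/24 - 60/48 = 161.25.
        z = (W - E[W]) / sqrt(Var[W]) = (36.5 - 39) / 12.6984 = -0.1969.
        Two-sided p = 2*Phi(z) = 0.843926.
Step 6: alpha = 0.1. fail to reject H0.

W+ = 41.5, W- = 36.5, W = min = 36.5, p = 0.843926, fail to reject H0.


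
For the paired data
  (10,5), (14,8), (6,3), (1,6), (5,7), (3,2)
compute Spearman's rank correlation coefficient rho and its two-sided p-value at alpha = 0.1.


Step 1: Rank x and y separately (midranks; no ties here).
rank(x): 10->5, 14->6, 6->4, 1->1, 5->3, 3->2
rank(y): 5->3, 8->6, 3->2, 6->4, 7->5, 2->1
Step 2: d_i = R_x(i) - R_y(i); compute d_i^2.
  (5-3)^2=4, (6-6)^2=0, (4-2)^2=4, (1-4)^2=9, (3-5)^2=4, (2-1)^2=1
sum(d^2) = 22.
Step 3: rho = 1 - 6*22 / (6*(6^2 - 1)) = 1 - 132/210 = 0.371429.
Step 4: Under H0, t = rho * sqrt((n-2)/(1-rho^2)) = 0.8001 ~ t(4).
Step 5: Two-sided p-value from the t-distribution with 4 df = 0.468478.
Step 6: alpha = 0.1. fail to reject H0.

rho = 0.3714, p = 0.468478, fail to reject H0 at alpha = 0.1.


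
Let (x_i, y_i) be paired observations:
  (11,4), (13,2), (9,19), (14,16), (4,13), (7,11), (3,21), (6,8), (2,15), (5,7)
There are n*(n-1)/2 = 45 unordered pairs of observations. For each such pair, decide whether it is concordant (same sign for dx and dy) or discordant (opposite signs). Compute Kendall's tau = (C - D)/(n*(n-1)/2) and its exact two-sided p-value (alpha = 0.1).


Step 1: Enumerate the 45 unordered pairs (i,j) with i<j and classify each by sign(x_j-x_i) * sign(y_j-y_i).
  (1,2):dx=+2,dy=-2->D; (1,3):dx=-2,dy=+15->D; (1,4):dx=+3,dy=+12->C; (1,5):dx=-7,dy=+9->D
  (1,6):dx=-4,dy=+7->D; (1,7):dx=-8,dy=+17->D; (1,8):dx=-5,dy=+4->D; (1,9):dx=-9,dy=+11->D
  (1,10):dx=-6,dy=+3->D; (2,3):dx=-4,dy=+17->D; (2,4):dx=+1,dy=+14->C; (2,5):dx=-9,dy=+11->D
  (2,6):dx=-6,dy=+9->D; (2,7):dx=-10,dy=+19->D; (2,8):dx=-7,dy=+6->D; (2,9):dx=-11,dy=+13->D
  (2,10):dx=-8,dy=+5->D; (3,4):dx=+5,dy=-3->D; (3,5):dx=-5,dy=-6->C; (3,6):dx=-2,dy=-8->C
  (3,7):dx=-6,dy=+2->D; (3,8):dx=-3,dy=-11->C; (3,9):dx=-7,dy=-4->C; (3,10):dx=-4,dy=-12->C
  (4,5):dx=-10,dy=-3->C; (4,6):dx=-7,dy=-5->C; (4,7):dx=-11,dy=+5->D; (4,8):dx=-8,dy=-8->C
  (4,9):dx=-12,dy=-1->C; (4,10):dx=-9,dy=-9->C; (5,6):dx=+3,dy=-2->D; (5,7):dx=-1,dy=+8->D
  (5,8):dx=+2,dy=-5->D; (5,9):dx=-2,dy=+2->D; (5,10):dx=+1,dy=-6->D; (6,7):dx=-4,dy=+10->D
  (6,8):dx=-1,dy=-3->C; (6,9):dx=-5,dy=+4->D; (6,10):dx=-2,dy=-4->C; (7,8):dx=+3,dy=-13->D
  (7,9):dx=-1,dy=-6->C; (7,10):dx=+2,dy=-14->D; (8,9):dx=-4,dy=+7->D; (8,10):dx=-1,dy=-1->C
  (9,10):dx=+3,dy=-8->D
Step 2: C = 16, D = 29, total pairs = 45.
Step 3: tau = (C - D)/(n(n-1)/2) = (16 - 29)/45 = -0.288889.
Step 4: Exact two-sided p-value (enumerate n! = 3628800 permutations of y under H0): p = 0.291248.
Step 5: alpha = 0.1. fail to reject H0.

tau_b = -0.2889 (C=16, D=29), p = 0.291248, fail to reject H0.


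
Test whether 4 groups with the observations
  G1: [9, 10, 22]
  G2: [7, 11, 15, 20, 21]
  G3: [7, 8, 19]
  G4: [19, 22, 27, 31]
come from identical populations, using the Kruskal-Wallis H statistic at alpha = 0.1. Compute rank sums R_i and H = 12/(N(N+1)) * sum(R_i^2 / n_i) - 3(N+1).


Step 1: Combine all N = 15 observations and assign midranks.
sorted (value, group, rank): (7,G2,1.5), (7,G3,1.5), (8,G3,3), (9,G1,4), (10,G1,5), (11,G2,6), (15,G2,7), (19,G3,8.5), (19,G4,8.5), (20,G2,10), (21,G2,11), (22,G1,12.5), (22,G4,12.5), (27,G4,14), (31,G4,15)
Step 2: Sum ranks within each group.
R_1 = 21.5 (n_1 = 3)
R_2 = 35.5 (n_2 = 5)
R_3 = 13 (n_3 = 3)
R_4 = 50 (n_4 = 4)
Step 3: H = 12/(N(N+1)) * sum(R_i^2/n_i) - 3(N+1)
     = 12/(15*16) * (21.5^2/3 + 35.5^2/5 + 13^2/3 + 50^2/4) - 3*16
     = 0.050000 * 1087.47 - 48
     = 6.373333.
Step 4: Ties present; correction factor C = 1 - 18/(15^3 - 15) = 0.994643. Corrected H = 6.373333 / 0.994643 = 6.407660.
Step 5: Under H0, H ~ chi^2(3); p-value = 0.093376.
Step 6: alpha = 0.1. reject H0.

H = 6.4077, df = 3, p = 0.093376, reject H0.


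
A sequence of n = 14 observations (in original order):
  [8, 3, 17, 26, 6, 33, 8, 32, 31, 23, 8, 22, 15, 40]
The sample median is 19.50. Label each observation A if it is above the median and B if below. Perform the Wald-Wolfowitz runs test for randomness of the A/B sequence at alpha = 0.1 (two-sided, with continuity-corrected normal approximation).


Step 1: Compute median = 19.50; label A = above, B = below.
Labels in order: BBBABABAAABABA  (n_A = 7, n_B = 7)
Step 2: Count runs R = 10.
Step 3: Under H0 (random ordering), E[R] = 2*n_A*n_B/(n_A+n_B) + 1 = 2*7*7/14 + 1 = 8.0000.
        Var[R] = 2*n_A*n_B*(2*n_A*n_B - n_A - n_B) / ((n_A+n_B)^2 * (n_A+n_B-1)) = 8232/2548 = 3.2308.
        SD[R] = 1.7974.
Step 4: Continuity-corrected z = (R - 0.5 - E[R]) / SD[R] = (10 - 0.5 - 8.0000) / 1.7974 = 0.8345.
Step 5: Two-sided p-value via normal approximation = 2*(1 - Phi(|z|)) = 0.403986.
Step 6: alpha = 0.1. fail to reject H0.

R = 10, z = 0.8345, p = 0.403986, fail to reject H0.


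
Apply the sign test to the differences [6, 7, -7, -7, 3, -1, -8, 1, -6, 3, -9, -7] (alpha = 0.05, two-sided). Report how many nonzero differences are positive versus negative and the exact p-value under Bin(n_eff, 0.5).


Step 1: Discard zero differences. Original n = 12; n_eff = number of nonzero differences = 12.
Nonzero differences (with sign): +6, +7, -7, -7, +3, -1, -8, +1, -6, +3, -9, -7
Step 2: Count signs: positive = 5, negative = 7.
Step 3: Under H0: P(positive) = 0.5, so the number of positives S ~ Bin(12, 0.5).
Step 4: Two-sided exact p-value = sum of Bin(12,0.5) probabilities at or below the observed probability = 0.774414.
Step 5: alpha = 0.05. fail to reject H0.

n_eff = 12, pos = 5, neg = 7, p = 0.774414, fail to reject H0.


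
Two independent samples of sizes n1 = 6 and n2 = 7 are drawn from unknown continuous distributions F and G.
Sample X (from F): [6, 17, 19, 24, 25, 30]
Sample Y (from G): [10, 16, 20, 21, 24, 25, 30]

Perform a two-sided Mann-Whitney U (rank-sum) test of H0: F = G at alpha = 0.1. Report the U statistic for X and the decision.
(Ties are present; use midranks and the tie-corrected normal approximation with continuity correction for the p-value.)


Step 1: Combine and sort all 13 observations; assign midranks.
sorted (value, group): (6,X), (10,Y), (16,Y), (17,X), (19,X), (20,Y), (21,Y), (24,X), (24,Y), (25,X), (25,Y), (30,X), (30,Y)
ranks: 6->1, 10->2, 16->3, 17->4, 19->5, 20->6, 21->7, 24->8.5, 24->8.5, 25->10.5, 25->10.5, 30->12.5, 30->12.5
Step 2: Rank sum for X: R1 = 1 + 4 + 5 + 8.5 + 10.5 + 12.5 = 41.5.
Step 3: U_X = R1 - n1(n1+1)/2 = 41.5 - 6*7/2 = 41.5 - 21 = 20.5.
       U_Y = n1*n2 - U_X = 42 - 20.5 = 21.5.
Step 4: Ties are present, so use the tie-corrected normal approximation (with continuity correction) for the p-value.
Step 5: p-value = 1.000000; compare to alpha = 0.1. fail to reject H0.

U_X = 20.5, p = 1.000000, fail to reject H0 at alpha = 0.1.


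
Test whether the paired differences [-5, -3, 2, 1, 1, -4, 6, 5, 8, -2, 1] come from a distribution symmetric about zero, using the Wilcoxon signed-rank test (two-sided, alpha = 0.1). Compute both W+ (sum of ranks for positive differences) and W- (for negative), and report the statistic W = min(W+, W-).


Step 1: Drop any zero differences (none here) and take |d_i|.
|d| = [5, 3, 2, 1, 1, 4, 6, 5, 8, 2, 1]
Step 2: Midrank |d_i| (ties get averaged ranks).
ranks: |5|->8.5, |3|->6, |2|->4.5, |1|->2, |1|->2, |4|->7, |6|->10, |5|->8.5, |8|->11, |2|->4.5, |1|->2
Step 3: Attach original signs; sum ranks with positive sign and with negative sign.
W+ = 4.5 + 2 + 2 + 10 + 8.5 + 11 + 2 = 40
W- = 8.5 + 6 + 7 + 4.5 = 26
(Check: W+ + W- = 66 should equal n(n+1)/2 = 66.)
Step 4: Test statistic W = min(W+, W-) = 26.
Step 5: Ties in |d|, so use the tie-corrected normal approximation.
        E[W] = n(n+1)/4 = 11*12/4 = 33.
        Tie groups: |d|=1 (t=3), |d|=2 (t=2), |d|=5 (t=2); sum(t^3 - t) = 36.
        Var[W] = n(n+1)(2n+1)/24 - sum(t^3-t)/48 = 3036/24 - 36/48 = 125.75.
        z = (W - E[W]) / sqrt(Var[W]) = (26 - 33) / 11.2138 = -0.6242.
        Two-sided p = 2*Phi(z) = 0.532477.
Step 6: alpha = 0.1. fail to reject H0.

W+ = 40, W- = 26, W = min = 26, p = 0.532477, fail to reject H0.


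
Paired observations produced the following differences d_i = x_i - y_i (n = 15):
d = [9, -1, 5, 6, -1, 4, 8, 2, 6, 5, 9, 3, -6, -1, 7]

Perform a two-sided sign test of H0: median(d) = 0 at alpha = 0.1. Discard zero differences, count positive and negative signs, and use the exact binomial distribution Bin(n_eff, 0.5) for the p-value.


Step 1: Discard zero differences. Original n = 15; n_eff = number of nonzero differences = 15.
Nonzero differences (with sign): +9, -1, +5, +6, -1, +4, +8, +2, +6, +5, +9, +3, -6, -1, +7
Step 2: Count signs: positive = 11, negative = 4.
Step 3: Under H0: P(positive) = 0.5, so the number of positives S ~ Bin(15, 0.5).
Step 4: Two-sided exact p-value = sum of Bin(15,0.5) probabilities at or below the observed probability = 0.118469.
Step 5: alpha = 0.1. fail to reject H0.

n_eff = 15, pos = 11, neg = 4, p = 0.118469, fail to reject H0.


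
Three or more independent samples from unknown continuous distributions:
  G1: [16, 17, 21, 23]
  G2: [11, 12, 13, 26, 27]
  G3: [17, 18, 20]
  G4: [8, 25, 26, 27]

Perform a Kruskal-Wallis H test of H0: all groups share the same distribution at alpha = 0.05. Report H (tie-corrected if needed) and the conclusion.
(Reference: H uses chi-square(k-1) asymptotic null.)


Step 1: Combine all N = 16 observations and assign midranks.
sorted (value, group, rank): (8,G4,1), (11,G2,2), (12,G2,3), (13,G2,4), (16,G1,5), (17,G1,6.5), (17,G3,6.5), (18,G3,8), (20,G3,9), (21,G1,10), (23,G1,11), (25,G4,12), (26,G2,13.5), (26,G4,13.5), (27,G2,15.5), (27,G4,15.5)
Step 2: Sum ranks within each group.
R_1 = 32.5 (n_1 = 4)
R_2 = 38 (n_2 = 5)
R_3 = 23.5 (n_3 = 3)
R_4 = 42 (n_4 = 4)
Step 3: H = 12/(N(N+1)) * sum(R_i^2/n_i) - 3(N+1)
     = 12/(16*17) * (32.5^2/4 + 38^2/5 + 23.5^2/3 + 42^2/4) - 3*17
     = 0.044118 * 1177.95 - 51
     = 0.968199.
Step 4: Ties present; correction factor C = 1 - 18/(16^3 - 16) = 0.995588. Corrected H = 0.968199 / 0.995588 = 0.972489.
Step 5: Under H0, H ~ chi^2(3); p-value = 0.807908.
Step 6: alpha = 0.05. fail to reject H0.

H = 0.9725, df = 3, p = 0.807908, fail to reject H0.


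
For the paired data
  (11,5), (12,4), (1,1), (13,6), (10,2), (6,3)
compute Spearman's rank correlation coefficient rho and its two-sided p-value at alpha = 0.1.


Step 1: Rank x and y separately (midranks; no ties here).
rank(x): 11->4, 12->5, 1->1, 13->6, 10->3, 6->2
rank(y): 5->5, 4->4, 1->1, 6->6, 2->2, 3->3
Step 2: d_i = R_x(i) - R_y(i); compute d_i^2.
  (4-5)^2=1, (5-4)^2=1, (1-1)^2=0, (6-6)^2=0, (3-2)^2=1, (2-3)^2=1
sum(d^2) = 4.
Step 3: rho = 1 - 6*4 / (6*(6^2 - 1)) = 1 - 24/210 = 0.885714.
Step 4: Under H0, t = rho * sqrt((n-2)/(1-rho^2)) = 3.8158 ~ t(4).
Step 5: Two-sided p-value from the t-distribution with 4 df = 0.018845.
Step 6: alpha = 0.1. reject H0.

rho = 0.8857, p = 0.018845, reject H0 at alpha = 0.1.


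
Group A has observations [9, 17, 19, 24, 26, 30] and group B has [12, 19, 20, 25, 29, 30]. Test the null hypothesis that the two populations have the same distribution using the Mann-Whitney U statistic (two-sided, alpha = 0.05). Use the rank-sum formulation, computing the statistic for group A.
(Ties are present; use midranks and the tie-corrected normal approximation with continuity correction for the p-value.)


Step 1: Combine and sort all 12 observations; assign midranks.
sorted (value, group): (9,X), (12,Y), (17,X), (19,X), (19,Y), (20,Y), (24,X), (25,Y), (26,X), (29,Y), (30,X), (30,Y)
ranks: 9->1, 12->2, 17->3, 19->4.5, 19->4.5, 20->6, 24->7, 25->8, 26->9, 29->10, 30->11.5, 30->11.5
Step 2: Rank sum for X: R1 = 1 + 3 + 4.5 + 7 + 9 + 11.5 = 36.
Step 3: U_X = R1 - n1(n1+1)/2 = 36 - 6*7/2 = 36 - 21 = 15.
       U_Y = n1*n2 - U_X = 36 - 15 = 21.
Step 4: Ties are present, so use the tie-corrected normal approximation (with continuity correction) for the p-value.
Step 5: p-value = 0.687885; compare to alpha = 0.05. fail to reject H0.

U_X = 15, p = 0.687885, fail to reject H0 at alpha = 0.05.


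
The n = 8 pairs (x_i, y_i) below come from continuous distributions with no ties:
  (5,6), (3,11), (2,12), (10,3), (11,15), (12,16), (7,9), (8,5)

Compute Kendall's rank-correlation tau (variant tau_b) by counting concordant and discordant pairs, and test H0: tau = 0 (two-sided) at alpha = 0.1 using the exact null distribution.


Step 1: Enumerate the 28 unordered pairs (i,j) with i<j and classify each by sign(x_j-x_i) * sign(y_j-y_i).
  (1,2):dx=-2,dy=+5->D; (1,3):dx=-3,dy=+6->D; (1,4):dx=+5,dy=-3->D; (1,5):dx=+6,dy=+9->C
  (1,6):dx=+7,dy=+10->C; (1,7):dx=+2,dy=+3->C; (1,8):dx=+3,dy=-1->D; (2,3):dx=-1,dy=+1->D
  (2,4):dx=+7,dy=-8->D; (2,5):dx=+8,dy=+4->C; (2,6):dx=+9,dy=+5->C; (2,7):dx=+4,dy=-2->D
  (2,8):dx=+5,dy=-6->D; (3,4):dx=+8,dy=-9->D; (3,5):dx=+9,dy=+3->C; (3,6):dx=+10,dy=+4->C
  (3,7):dx=+5,dy=-3->D; (3,8):dx=+6,dy=-7->D; (4,5):dx=+1,dy=+12->C; (4,6):dx=+2,dy=+13->C
  (4,7):dx=-3,dy=+6->D; (4,8):dx=-2,dy=+2->D; (5,6):dx=+1,dy=+1->C; (5,7):dx=-4,dy=-6->C
  (5,8):dx=-3,dy=-10->C; (6,7):dx=-5,dy=-7->C; (6,8):dx=-4,dy=-11->C; (7,8):dx=+1,dy=-4->D
Step 2: C = 14, D = 14, total pairs = 28.
Step 3: tau = (C - D)/(n(n-1)/2) = (14 - 14)/28 = 0.000000.
Step 4: Exact two-sided p-value (enumerate n! = 40320 permutations of y under H0): p = 1.000000.
Step 5: alpha = 0.1. fail to reject H0.

tau_b = 0.0000 (C=14, D=14), p = 1.000000, fail to reject H0.


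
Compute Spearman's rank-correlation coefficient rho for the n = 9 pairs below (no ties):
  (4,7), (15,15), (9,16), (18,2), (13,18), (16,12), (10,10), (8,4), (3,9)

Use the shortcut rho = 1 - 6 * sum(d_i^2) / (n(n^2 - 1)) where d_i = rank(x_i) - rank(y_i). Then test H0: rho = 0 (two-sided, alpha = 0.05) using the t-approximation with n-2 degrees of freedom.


Step 1: Rank x and y separately (midranks; no ties here).
rank(x): 4->2, 15->7, 9->4, 18->9, 13->6, 16->8, 10->5, 8->3, 3->1
rank(y): 7->3, 15->7, 16->8, 2->1, 18->9, 12->6, 10->5, 4->2, 9->4
Step 2: d_i = R_x(i) - R_y(i); compute d_i^2.
  (2-3)^2=1, (7-7)^2=0, (4-8)^2=16, (9-1)^2=64, (6-9)^2=9, (8-6)^2=4, (5-5)^2=0, (3-2)^2=1, (1-4)^2=9
sum(d^2) = 104.
Step 3: rho = 1 - 6*104 / (9*(9^2 - 1)) = 1 - 624/720 = 0.133333.
Step 4: Under H0, t = rho * sqrt((n-2)/(1-rho^2)) = 0.3559 ~ t(7).
Step 5: Two-sided p-value from the t-distribution with 7 df = 0.732368.
Step 6: alpha = 0.05. fail to reject H0.

rho = 0.1333, p = 0.732368, fail to reject H0 at alpha = 0.05.


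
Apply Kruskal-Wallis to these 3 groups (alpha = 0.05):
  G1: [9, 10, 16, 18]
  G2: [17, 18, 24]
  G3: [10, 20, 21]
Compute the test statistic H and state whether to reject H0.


Step 1: Combine all N = 10 observations and assign midranks.
sorted (value, group, rank): (9,G1,1), (10,G1,2.5), (10,G3,2.5), (16,G1,4), (17,G2,5), (18,G1,6.5), (18,G2,6.5), (20,G3,8), (21,G3,9), (24,G2,10)
Step 2: Sum ranks within each group.
R_1 = 14 (n_1 = 4)
R_2 = 21.5 (n_2 = 3)
R_3 = 19.5 (n_3 = 3)
Step 3: H = 12/(N(N+1)) * sum(R_i^2/n_i) - 3(N+1)
     = 12/(10*11) * (14^2/4 + 21.5^2/3 + 19.5^2/3) - 3*11
     = 0.109091 * 329.833 - 33
     = 2.981818.
Step 4: Ties present; correction factor C = 1 - 12/(10^3 - 10) = 0.987879. Corrected H = 2.981818 / 0.987879 = 3.018405.
Step 5: Under H0, H ~ chi^2(2); p-value = 0.221086.
Step 6: alpha = 0.05. fail to reject H0.

H = 3.0184, df = 2, p = 0.221086, fail to reject H0.


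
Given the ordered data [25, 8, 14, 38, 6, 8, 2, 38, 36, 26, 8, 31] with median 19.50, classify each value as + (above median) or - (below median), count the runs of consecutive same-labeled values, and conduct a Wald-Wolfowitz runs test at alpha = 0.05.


Step 1: Compute median = 19.50; label A = above, B = below.
Labels in order: ABBABBBAAABA  (n_A = 6, n_B = 6)
Step 2: Count runs R = 7.
Step 3: Under H0 (random ordering), E[R] = 2*n_A*n_B/(n_A+n_B) + 1 = 2*6*6/12 + 1 = 7.0000.
        Var[R] = 2*n_A*n_B*(2*n_A*n_B - n_A - n_B) / ((n_A+n_B)^2 * (n_A+n_B-1)) = 4320/1584 = 2.7273.
        SD[R] = 1.6514.
Step 4: R = E[R], so z = 0 with no continuity correction.
Step 5: Two-sided p-value via normal approximation = 2*(1 - Phi(|z|)) = 1.000000.
Step 6: alpha = 0.05. fail to reject H0.

R = 7, z = 0.0000, p = 1.000000, fail to reject H0.


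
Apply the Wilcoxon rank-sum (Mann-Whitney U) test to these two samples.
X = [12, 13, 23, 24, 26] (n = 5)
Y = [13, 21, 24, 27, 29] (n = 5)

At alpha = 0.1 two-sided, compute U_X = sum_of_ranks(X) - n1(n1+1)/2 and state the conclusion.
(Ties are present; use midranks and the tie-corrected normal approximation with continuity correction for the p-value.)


Step 1: Combine and sort all 10 observations; assign midranks.
sorted (value, group): (12,X), (13,X), (13,Y), (21,Y), (23,X), (24,X), (24,Y), (26,X), (27,Y), (29,Y)
ranks: 12->1, 13->2.5, 13->2.5, 21->4, 23->5, 24->6.5, 24->6.5, 26->8, 27->9, 29->10
Step 2: Rank sum for X: R1 = 1 + 2.5 + 5 + 6.5 + 8 = 23.
Step 3: U_X = R1 - n1(n1+1)/2 = 23 - 5*6/2 = 23 - 15 = 8.
       U_Y = n1*n2 - U_X = 25 - 8 = 17.
Step 4: Ties are present, so use the tie-corrected normal approximation (with continuity correction) for the p-value.
Step 5: p-value = 0.400525; compare to alpha = 0.1. fail to reject H0.

U_X = 8, p = 0.400525, fail to reject H0 at alpha = 0.1.


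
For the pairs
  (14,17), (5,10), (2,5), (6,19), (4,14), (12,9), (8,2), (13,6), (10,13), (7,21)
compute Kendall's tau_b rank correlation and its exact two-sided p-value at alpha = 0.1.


Step 1: Enumerate the 45 unordered pairs (i,j) with i<j and classify each by sign(x_j-x_i) * sign(y_j-y_i).
  (1,2):dx=-9,dy=-7->C; (1,3):dx=-12,dy=-12->C; (1,4):dx=-8,dy=+2->D; (1,5):dx=-10,dy=-3->C
  (1,6):dx=-2,dy=-8->C; (1,7):dx=-6,dy=-15->C; (1,8):dx=-1,dy=-11->C; (1,9):dx=-4,dy=-4->C
  (1,10):dx=-7,dy=+4->D; (2,3):dx=-3,dy=-5->C; (2,4):dx=+1,dy=+9->C; (2,5):dx=-1,dy=+4->D
  (2,6):dx=+7,dy=-1->D; (2,7):dx=+3,dy=-8->D; (2,8):dx=+8,dy=-4->D; (2,9):dx=+5,dy=+3->C
  (2,10):dx=+2,dy=+11->C; (3,4):dx=+4,dy=+14->C; (3,5):dx=+2,dy=+9->C; (3,6):dx=+10,dy=+4->C
  (3,7):dx=+6,dy=-3->D; (3,8):dx=+11,dy=+1->C; (3,9):dx=+8,dy=+8->C; (3,10):dx=+5,dy=+16->C
  (4,5):dx=-2,dy=-5->C; (4,6):dx=+6,dy=-10->D; (4,7):dx=+2,dy=-17->D; (4,8):dx=+7,dy=-13->D
  (4,9):dx=+4,dy=-6->D; (4,10):dx=+1,dy=+2->C; (5,6):dx=+8,dy=-5->D; (5,7):dx=+4,dy=-12->D
  (5,8):dx=+9,dy=-8->D; (5,9):dx=+6,dy=-1->D; (5,10):dx=+3,dy=+7->C; (6,7):dx=-4,dy=-7->C
  (6,8):dx=+1,dy=-3->D; (6,9):dx=-2,dy=+4->D; (6,10):dx=-5,dy=+12->D; (7,8):dx=+5,dy=+4->C
  (7,9):dx=+2,dy=+11->C; (7,10):dx=-1,dy=+19->D; (8,9):dx=-3,dy=+7->D; (8,10):dx=-6,dy=+15->D
  (9,10):dx=-3,dy=+8->D
Step 2: C = 23, D = 22, total pairs = 45.
Step 3: tau = (C - D)/(n(n-1)/2) = (23 - 22)/45 = 0.022222.
Step 4: Exact two-sided p-value (enumerate n! = 3628800 permutations of y under H0): p = 1.000000.
Step 5: alpha = 0.1. fail to reject H0.

tau_b = 0.0222 (C=23, D=22), p = 1.000000, fail to reject H0.


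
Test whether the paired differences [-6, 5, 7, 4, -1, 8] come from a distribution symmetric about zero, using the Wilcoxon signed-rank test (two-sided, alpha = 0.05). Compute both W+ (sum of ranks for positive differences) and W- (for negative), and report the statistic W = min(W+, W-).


Step 1: Drop any zero differences (none here) and take |d_i|.
|d| = [6, 5, 7, 4, 1, 8]
Step 2: Midrank |d_i| (ties get averaged ranks).
ranks: |6|->4, |5|->3, |7|->5, |4|->2, |1|->1, |8|->6
Step 3: Attach original signs; sum ranks with positive sign and with negative sign.
W+ = 3 + 5 + 2 + 6 = 16
W- = 4 + 1 = 5
(Check: W+ + W- = 21 should equal n(n+1)/2 = 21.)
Step 4: Test statistic W = min(W+, W-) = 5.
Step 5: No ties, so the exact null distribution over the 2^6 = 64 sign assignments gives the two-sided p-value = 0.312500.
Step 6: alpha = 0.05. fail to reject H0.

W+ = 16, W- = 5, W = min = 5, p = 0.312500, fail to reject H0.


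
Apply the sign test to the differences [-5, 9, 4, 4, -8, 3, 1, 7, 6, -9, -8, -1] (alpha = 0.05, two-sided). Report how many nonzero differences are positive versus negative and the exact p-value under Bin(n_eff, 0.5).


Step 1: Discard zero differences. Original n = 12; n_eff = number of nonzero differences = 12.
Nonzero differences (with sign): -5, +9, +4, +4, -8, +3, +1, +7, +6, -9, -8, -1
Step 2: Count signs: positive = 7, negative = 5.
Step 3: Under H0: P(positive) = 0.5, so the number of positives S ~ Bin(12, 0.5).
Step 4: Two-sided exact p-value = sum of Bin(12,0.5) probabilities at or below the observed probability = 0.774414.
Step 5: alpha = 0.05. fail to reject H0.

n_eff = 12, pos = 7, neg = 5, p = 0.774414, fail to reject H0.


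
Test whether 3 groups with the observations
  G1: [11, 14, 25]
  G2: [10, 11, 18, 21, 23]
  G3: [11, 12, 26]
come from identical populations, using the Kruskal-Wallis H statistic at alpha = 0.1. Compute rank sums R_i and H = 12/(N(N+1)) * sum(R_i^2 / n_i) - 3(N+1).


Step 1: Combine all N = 11 observations and assign midranks.
sorted (value, group, rank): (10,G2,1), (11,G1,3), (11,G2,3), (11,G3,3), (12,G3,5), (14,G1,6), (18,G2,7), (21,G2,8), (23,G2,9), (25,G1,10), (26,G3,11)
Step 2: Sum ranks within each group.
R_1 = 19 (n_1 = 3)
R_2 = 28 (n_2 = 5)
R_3 = 19 (n_3 = 3)
Step 3: H = 12/(N(N+1)) * sum(R_i^2/n_i) - 3(N+1)
     = 12/(11*12) * (19^2/3 + 28^2/5 + 19^2/3) - 3*12
     = 0.090909 * 397.467 - 36
     = 0.133333.
Step 4: Ties present; correction factor C = 1 - 24/(11^3 - 11) = 0.981818. Corrected H = 0.133333 / 0.981818 = 0.135802.
Step 5: Under H0, H ~ chi^2(2); p-value = 0.934353.
Step 6: alpha = 0.1. fail to reject H0.

H = 0.1358, df = 2, p = 0.934353, fail to reject H0.


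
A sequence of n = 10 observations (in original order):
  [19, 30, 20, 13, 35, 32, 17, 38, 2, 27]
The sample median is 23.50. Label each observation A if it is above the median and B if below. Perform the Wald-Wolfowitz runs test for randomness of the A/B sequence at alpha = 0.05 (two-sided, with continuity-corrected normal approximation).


Step 1: Compute median = 23.50; label A = above, B = below.
Labels in order: BABBAABABA  (n_A = 5, n_B = 5)
Step 2: Count runs R = 8.
Step 3: Under H0 (random ordering), E[R] = 2*n_A*n_B/(n_A+n_B) + 1 = 2*5*5/10 + 1 = 6.0000.
        Var[R] = 2*n_A*n_B*(2*n_A*n_B - n_A - n_B) / ((n_A+n_B)^2 * (n_A+n_B-1)) = 2000/900 = 2.2222.
        SD[R] = 1.4907.
Step 4: Continuity-corrected z = (R - 0.5 - E[R]) / SD[R] = (8 - 0.5 - 6.0000) / 1.4907 = 1.0062.
Step 5: Two-sided p-value via normal approximation = 2*(1 - Phi(|z|)) = 0.314305.
Step 6: alpha = 0.05. fail to reject H0.

R = 8, z = 1.0062, p = 0.314305, fail to reject H0.


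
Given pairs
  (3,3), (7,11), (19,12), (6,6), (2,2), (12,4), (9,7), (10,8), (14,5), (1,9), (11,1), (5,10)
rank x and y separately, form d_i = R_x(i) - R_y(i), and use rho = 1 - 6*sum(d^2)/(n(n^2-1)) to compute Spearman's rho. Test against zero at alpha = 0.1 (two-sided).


Step 1: Rank x and y separately (midranks; no ties here).
rank(x): 3->3, 7->6, 19->12, 6->5, 2->2, 12->10, 9->7, 10->8, 14->11, 1->1, 11->9, 5->4
rank(y): 3->3, 11->11, 12->12, 6->6, 2->2, 4->4, 7->7, 8->8, 5->5, 9->9, 1->1, 10->10
Step 2: d_i = R_x(i) - R_y(i); compute d_i^2.
  (3-3)^2=0, (6-11)^2=25, (12-12)^2=0, (5-6)^2=1, (2-2)^2=0, (10-4)^2=36, (7-7)^2=0, (8-8)^2=0, (11-5)^2=36, (1-9)^2=64, (9-1)^2=64, (4-10)^2=36
sum(d^2) = 262.
Step 3: rho = 1 - 6*262 / (12*(12^2 - 1)) = 1 - 1572/1716 = 0.083916.
Step 4: Under H0, t = rho * sqrt((n-2)/(1-rho^2)) = 0.2663 ~ t(10).
Step 5: Two-sided p-value from the t-distribution with 10 df = 0.795415.
Step 6: alpha = 0.1. fail to reject H0.

rho = 0.0839, p = 0.795415, fail to reject H0 at alpha = 0.1.


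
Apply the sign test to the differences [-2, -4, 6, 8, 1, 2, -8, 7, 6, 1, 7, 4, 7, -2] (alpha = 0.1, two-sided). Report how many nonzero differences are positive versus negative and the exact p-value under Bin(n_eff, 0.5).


Step 1: Discard zero differences. Original n = 14; n_eff = number of nonzero differences = 14.
Nonzero differences (with sign): -2, -4, +6, +8, +1, +2, -8, +7, +6, +1, +7, +4, +7, -2
Step 2: Count signs: positive = 10, negative = 4.
Step 3: Under H0: P(positive) = 0.5, so the number of positives S ~ Bin(14, 0.5).
Step 4: Two-sided exact p-value = sum of Bin(14,0.5) probabilities at or below the observed probability = 0.179565.
Step 5: alpha = 0.1. fail to reject H0.

n_eff = 14, pos = 10, neg = 4, p = 0.179565, fail to reject H0.


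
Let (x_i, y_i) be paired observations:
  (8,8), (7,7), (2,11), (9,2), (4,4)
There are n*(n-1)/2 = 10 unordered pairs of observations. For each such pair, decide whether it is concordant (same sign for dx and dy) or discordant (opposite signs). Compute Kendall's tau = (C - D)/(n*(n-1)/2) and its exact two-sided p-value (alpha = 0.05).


Step 1: Enumerate the 10 unordered pairs (i,j) with i<j and classify each by sign(x_j-x_i) * sign(y_j-y_i).
  (1,2):dx=-1,dy=-1->C; (1,3):dx=-6,dy=+3->D; (1,4):dx=+1,dy=-6->D; (1,5):dx=-4,dy=-4->C
  (2,3):dx=-5,dy=+4->D; (2,4):dx=+2,dy=-5->D; (2,5):dx=-3,dy=-3->C; (3,4):dx=+7,dy=-9->D
  (3,5):dx=+2,dy=-7->D; (4,5):dx=-5,dy=+2->D
Step 2: C = 3, D = 7, total pairs = 10.
Step 3: tau = (C - D)/(n(n-1)/2) = (3 - 7)/10 = -0.400000.
Step 4: Exact two-sided p-value (enumerate n! = 120 permutations of y under H0): p = 0.483333.
Step 5: alpha = 0.05. fail to reject H0.

tau_b = -0.4000 (C=3, D=7), p = 0.483333, fail to reject H0.


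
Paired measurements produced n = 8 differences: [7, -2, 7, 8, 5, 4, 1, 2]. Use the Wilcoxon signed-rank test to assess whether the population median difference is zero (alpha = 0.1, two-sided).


Step 1: Drop any zero differences (none here) and take |d_i|.
|d| = [7, 2, 7, 8, 5, 4, 1, 2]
Step 2: Midrank |d_i| (ties get averaged ranks).
ranks: |7|->6.5, |2|->2.5, |7|->6.5, |8|->8, |5|->5, |4|->4, |1|->1, |2|->2.5
Step 3: Attach original signs; sum ranks with positive sign and with negative sign.
W+ = 6.5 + 6.5 + 8 + 5 + 4 + 1 + 2.5 = 33.5
W- = 2.5 = 2.5
(Check: W+ + W- = 36 should equal n(n+1)/2 = 36.)
Step 4: Test statistic W = min(W+, W-) = 2.5.
Step 5: Ties in |d|, so use the tie-corrected normal approximation.
        E[W] = n(n+1)/4 = 8*9/4 = 18.
        Tie groups: |d|=2 (t=2), |d|=7 (t=2); sum(t^3 - t) = 12.
        Var[W] = n(n+1)(2n+1)/24 - sum(t^3-t)/48 = 1224/24 - 12/48 = 50.75.
        z = (W - E[W]) / sqrt(Var[W]) = (2.5 - 18) / 7.1239 = -2.1758.
        Two-sided p = 2*Phi(z) = 0.029572.
Step 6: alpha = 0.1. reject H0.

W+ = 33.5, W- = 2.5, W = min = 2.5, p = 0.029572, reject H0.


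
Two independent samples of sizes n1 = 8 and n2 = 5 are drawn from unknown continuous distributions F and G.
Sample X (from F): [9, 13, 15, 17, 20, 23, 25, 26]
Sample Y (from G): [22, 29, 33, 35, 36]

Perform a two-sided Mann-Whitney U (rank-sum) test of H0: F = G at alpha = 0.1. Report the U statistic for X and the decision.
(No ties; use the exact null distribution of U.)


Step 1: Combine and sort all 13 observations; assign midranks.
sorted (value, group): (9,X), (13,X), (15,X), (17,X), (20,X), (22,Y), (23,X), (25,X), (26,X), (29,Y), (33,Y), (35,Y), (36,Y)
ranks: 9->1, 13->2, 15->3, 17->4, 20->5, 22->6, 23->7, 25->8, 26->9, 29->10, 33->11, 35->12, 36->13
Step 2: Rank sum for X: R1 = 1 + 2 + 3 + 4 + 5 + 7 + 8 + 9 = 39.
Step 3: U_X = R1 - n1(n1+1)/2 = 39 - 8*9/2 = 39 - 36 = 3.
       U_Y = n1*n2 - U_X = 40 - 3 = 37.
Step 4: No ties, so the exact null distribution of U (based on enumerating the C(13,8) = 1287 equally likely rank assignments) gives the two-sided p-value.
Step 5: p-value = 0.010878; compare to alpha = 0.1. reject H0.

U_X = 3, p = 0.010878, reject H0 at alpha = 0.1.


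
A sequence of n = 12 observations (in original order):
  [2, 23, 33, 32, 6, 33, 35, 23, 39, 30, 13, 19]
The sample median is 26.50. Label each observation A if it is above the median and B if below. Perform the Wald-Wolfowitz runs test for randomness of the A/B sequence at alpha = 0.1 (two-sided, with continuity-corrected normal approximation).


Step 1: Compute median = 26.50; label A = above, B = below.
Labels in order: BBAABAABAABB  (n_A = 6, n_B = 6)
Step 2: Count runs R = 7.
Step 3: Under H0 (random ordering), E[R] = 2*n_A*n_B/(n_A+n_B) + 1 = 2*6*6/12 + 1 = 7.0000.
        Var[R] = 2*n_A*n_B*(2*n_A*n_B - n_A - n_B) / ((n_A+n_B)^2 * (n_A+n_B-1)) = 4320/1584 = 2.7273.
        SD[R] = 1.6514.
Step 4: R = E[R], so z = 0 with no continuity correction.
Step 5: Two-sided p-value via normal approximation = 2*(1 - Phi(|z|)) = 1.000000.
Step 6: alpha = 0.1. fail to reject H0.

R = 7, z = 0.0000, p = 1.000000, fail to reject H0.


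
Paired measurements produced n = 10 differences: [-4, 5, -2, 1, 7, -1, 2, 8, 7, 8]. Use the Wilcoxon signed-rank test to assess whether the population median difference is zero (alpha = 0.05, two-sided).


Step 1: Drop any zero differences (none here) and take |d_i|.
|d| = [4, 5, 2, 1, 7, 1, 2, 8, 7, 8]
Step 2: Midrank |d_i| (ties get averaged ranks).
ranks: |4|->5, |5|->6, |2|->3.5, |1|->1.5, |7|->7.5, |1|->1.5, |2|->3.5, |8|->9.5, |7|->7.5, |8|->9.5
Step 3: Attach original signs; sum ranks with positive sign and with negative sign.
W+ = 6 + 1.5 + 7.5 + 3.5 + 9.5 + 7.5 + 9.5 = 45
W- = 5 + 3.5 + 1.5 = 10
(Check: W+ + W- = 55 should equal n(n+1)/2 = 55.)
Step 4: Test statistic W = min(W+, W-) = 10.
Step 5: Ties in |d|, so use the tie-corrected normal approximation.
        E[W] = n(n+1)/4 = 10*11/4 = 27.5.
        Tie groups: |d|=1 (t=2), |d|=2 (t=2), |d|=7 (t=2), |d|=8 (t=2); sum(t^3 - t) = 24.
        Var[W] = n(n+1)(2n+1)/24 - sum(t^3-t)/48 = 2310/24 - 24/48 = 95.75.
        z = (W - E[W]) / sqrt(Var[W]) = (10 - 27.5) / 9.7852 = -1.7884.
        Two-sided p = 2*Phi(z) = 0.073709.
Step 6: alpha = 0.05. fail to reject H0.

W+ = 45, W- = 10, W = min = 10, p = 0.073709, fail to reject H0.


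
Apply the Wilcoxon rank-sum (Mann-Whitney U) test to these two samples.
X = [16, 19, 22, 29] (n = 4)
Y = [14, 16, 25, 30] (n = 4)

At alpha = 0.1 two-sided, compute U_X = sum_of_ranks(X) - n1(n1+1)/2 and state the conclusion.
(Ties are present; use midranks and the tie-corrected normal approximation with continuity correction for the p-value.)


Step 1: Combine and sort all 8 observations; assign midranks.
sorted (value, group): (14,Y), (16,X), (16,Y), (19,X), (22,X), (25,Y), (29,X), (30,Y)
ranks: 14->1, 16->2.5, 16->2.5, 19->4, 22->5, 25->6, 29->7, 30->8
Step 2: Rank sum for X: R1 = 2.5 + 4 + 5 + 7 = 18.5.
Step 3: U_X = R1 - n1(n1+1)/2 = 18.5 - 4*5/2 = 18.5 - 10 = 8.5.
       U_Y = n1*n2 - U_X = 16 - 8.5 = 7.5.
Step 4: Ties are present, so use the tie-corrected normal approximation (with continuity correction) for the p-value.
Step 5: p-value = 1.000000; compare to alpha = 0.1. fail to reject H0.

U_X = 8.5, p = 1.000000, fail to reject H0 at alpha = 0.1.


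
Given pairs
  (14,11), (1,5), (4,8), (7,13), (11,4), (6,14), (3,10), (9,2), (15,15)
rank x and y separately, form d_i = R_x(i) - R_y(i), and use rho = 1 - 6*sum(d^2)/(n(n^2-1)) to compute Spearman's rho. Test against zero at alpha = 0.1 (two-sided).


Step 1: Rank x and y separately (midranks; no ties here).
rank(x): 14->8, 1->1, 4->3, 7->5, 11->7, 6->4, 3->2, 9->6, 15->9
rank(y): 11->6, 5->3, 8->4, 13->7, 4->2, 14->8, 10->5, 2->1, 15->9
Step 2: d_i = R_x(i) - R_y(i); compute d_i^2.
  (8-6)^2=4, (1-3)^2=4, (3-4)^2=1, (5-7)^2=4, (7-2)^2=25, (4-8)^2=16, (2-5)^2=9, (6-1)^2=25, (9-9)^2=0
sum(d^2) = 88.
Step 3: rho = 1 - 6*88 / (9*(9^2 - 1)) = 1 - 528/720 = 0.266667.
Step 4: Under H0, t = rho * sqrt((n-2)/(1-rho^2)) = 0.7320 ~ t(7).
Step 5: Two-sided p-value from the t-distribution with 7 df = 0.487922.
Step 6: alpha = 0.1. fail to reject H0.

rho = 0.2667, p = 0.487922, fail to reject H0 at alpha = 0.1.


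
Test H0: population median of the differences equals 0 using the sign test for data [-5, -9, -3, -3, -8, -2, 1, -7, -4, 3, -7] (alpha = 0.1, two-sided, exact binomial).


Step 1: Discard zero differences. Original n = 11; n_eff = number of nonzero differences = 11.
Nonzero differences (with sign): -5, -9, -3, -3, -8, -2, +1, -7, -4, +3, -7
Step 2: Count signs: positive = 2, negative = 9.
Step 3: Under H0: P(positive) = 0.5, so the number of positives S ~ Bin(11, 0.5).
Step 4: Two-sided exact p-value = sum of Bin(11,0.5) probabilities at or below the observed probability = 0.065430.
Step 5: alpha = 0.1. reject H0.

n_eff = 11, pos = 2, neg = 9, p = 0.065430, reject H0.


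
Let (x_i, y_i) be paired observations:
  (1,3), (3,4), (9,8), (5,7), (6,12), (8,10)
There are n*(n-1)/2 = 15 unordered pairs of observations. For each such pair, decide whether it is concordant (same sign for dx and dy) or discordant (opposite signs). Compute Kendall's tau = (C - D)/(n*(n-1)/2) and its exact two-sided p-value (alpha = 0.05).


Step 1: Enumerate the 15 unordered pairs (i,j) with i<j and classify each by sign(x_j-x_i) * sign(y_j-y_i).
  (1,2):dx=+2,dy=+1->C; (1,3):dx=+8,dy=+5->C; (1,4):dx=+4,dy=+4->C; (1,5):dx=+5,dy=+9->C
  (1,6):dx=+7,dy=+7->C; (2,3):dx=+6,dy=+4->C; (2,4):dx=+2,dy=+3->C; (2,5):dx=+3,dy=+8->C
  (2,6):dx=+5,dy=+6->C; (3,4):dx=-4,dy=-1->C; (3,5):dx=-3,dy=+4->D; (3,6):dx=-1,dy=+2->D
  (4,5):dx=+1,dy=+5->C; (4,6):dx=+3,dy=+3->C; (5,6):dx=+2,dy=-2->D
Step 2: C = 12, D = 3, total pairs = 15.
Step 3: tau = (C - D)/(n(n-1)/2) = (12 - 3)/15 = 0.600000.
Step 4: Exact two-sided p-value (enumerate n! = 720 permutations of y under H0): p = 0.136111.
Step 5: alpha = 0.05. fail to reject H0.

tau_b = 0.6000 (C=12, D=3), p = 0.136111, fail to reject H0.


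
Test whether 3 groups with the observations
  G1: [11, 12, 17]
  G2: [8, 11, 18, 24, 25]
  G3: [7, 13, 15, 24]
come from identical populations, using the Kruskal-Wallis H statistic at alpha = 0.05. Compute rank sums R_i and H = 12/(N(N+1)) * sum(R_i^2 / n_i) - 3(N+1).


Step 1: Combine all N = 12 observations and assign midranks.
sorted (value, group, rank): (7,G3,1), (8,G2,2), (11,G1,3.5), (11,G2,3.5), (12,G1,5), (13,G3,6), (15,G3,7), (17,G1,8), (18,G2,9), (24,G2,10.5), (24,G3,10.5), (25,G2,12)
Step 2: Sum ranks within each group.
R_1 = 16.5 (n_1 = 3)
R_2 = 37 (n_2 = 5)
R_3 = 24.5 (n_3 = 4)
Step 3: H = 12/(N(N+1)) * sum(R_i^2/n_i) - 3(N+1)
     = 12/(12*13) * (16.5^2/3 + 37^2/5 + 24.5^2/4) - 3*13
     = 0.076923 * 514.612 - 39
     = 0.585577.
Step 4: Ties present; correction factor C = 1 - 12/(12^3 - 12) = 0.993007. Corrected H = 0.585577 / 0.993007 = 0.589701.
Step 5: Under H0, H ~ chi^2(2); p-value = 0.744643.
Step 6: alpha = 0.05. fail to reject H0.

H = 0.5897, df = 2, p = 0.744643, fail to reject H0.


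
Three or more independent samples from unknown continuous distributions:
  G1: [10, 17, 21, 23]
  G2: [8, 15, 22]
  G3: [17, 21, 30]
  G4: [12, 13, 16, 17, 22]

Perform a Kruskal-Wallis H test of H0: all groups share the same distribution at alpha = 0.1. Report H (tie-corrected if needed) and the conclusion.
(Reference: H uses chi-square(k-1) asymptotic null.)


Step 1: Combine all N = 15 observations and assign midranks.
sorted (value, group, rank): (8,G2,1), (10,G1,2), (12,G4,3), (13,G4,4), (15,G2,5), (16,G4,6), (17,G1,8), (17,G3,8), (17,G4,8), (21,G1,10.5), (21,G3,10.5), (22,G2,12.5), (22,G4,12.5), (23,G1,14), (30,G3,15)
Step 2: Sum ranks within each group.
R_1 = 34.5 (n_1 = 4)
R_2 = 18.5 (n_2 = 3)
R_3 = 33.5 (n_3 = 3)
R_4 = 33.5 (n_4 = 5)
Step 3: H = 12/(N(N+1)) * sum(R_i^2/n_i) - 3(N+1)
     = 12/(15*16) * (34.5^2/4 + 18.5^2/3 + 33.5^2/3 + 33.5^2/5) - 3*16
     = 0.050000 * 1010.18 - 48
     = 2.508958.
Step 4: Ties present; correction factor C = 1 - 36/(15^3 - 15) = 0.989286. Corrected H = 2.508958 / 0.989286 = 2.536131.
Step 5: Under H0, H ~ chi^2(3); p-value = 0.468797.
Step 6: alpha = 0.1. fail to reject H0.

H = 2.5361, df = 3, p = 0.468797, fail to reject H0.


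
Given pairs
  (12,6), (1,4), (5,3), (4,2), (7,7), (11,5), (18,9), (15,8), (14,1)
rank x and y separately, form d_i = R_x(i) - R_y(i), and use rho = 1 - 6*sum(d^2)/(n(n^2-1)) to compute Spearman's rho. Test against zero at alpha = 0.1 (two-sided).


Step 1: Rank x and y separately (midranks; no ties here).
rank(x): 12->6, 1->1, 5->3, 4->2, 7->4, 11->5, 18->9, 15->8, 14->7
rank(y): 6->6, 4->4, 3->3, 2->2, 7->7, 5->5, 9->9, 8->8, 1->1
Step 2: d_i = R_x(i) - R_y(i); compute d_i^2.
  (6-6)^2=0, (1-4)^2=9, (3-3)^2=0, (2-2)^2=0, (4-7)^2=9, (5-5)^2=0, (9-9)^2=0, (8-8)^2=0, (7-1)^2=36
sum(d^2) = 54.
Step 3: rho = 1 - 6*54 / (9*(9^2 - 1)) = 1 - 324/720 = 0.550000.
Step 4: Under H0, t = rho * sqrt((n-2)/(1-rho^2)) = 1.7424 ~ t(7).
Step 5: Two-sided p-value from the t-distribution with 7 df = 0.124977.
Step 6: alpha = 0.1. fail to reject H0.

rho = 0.5500, p = 0.124977, fail to reject H0 at alpha = 0.1.


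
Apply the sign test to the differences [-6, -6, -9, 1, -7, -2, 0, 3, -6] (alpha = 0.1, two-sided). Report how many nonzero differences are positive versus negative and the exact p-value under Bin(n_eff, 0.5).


Step 1: Discard zero differences. Original n = 9; n_eff = number of nonzero differences = 8.
Nonzero differences (with sign): -6, -6, -9, +1, -7, -2, +3, -6
Step 2: Count signs: positive = 2, negative = 6.
Step 3: Under H0: P(positive) = 0.5, so the number of positives S ~ Bin(8, 0.5).
Step 4: Two-sided exact p-value = sum of Bin(8,0.5) probabilities at or below the observed probability = 0.289062.
Step 5: alpha = 0.1. fail to reject H0.

n_eff = 8, pos = 2, neg = 6, p = 0.289062, fail to reject H0.
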